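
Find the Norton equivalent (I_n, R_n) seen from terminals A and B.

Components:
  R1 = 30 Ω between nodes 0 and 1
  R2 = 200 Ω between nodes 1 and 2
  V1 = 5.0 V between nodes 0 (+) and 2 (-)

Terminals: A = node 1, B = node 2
Find the Thévenin equivalent first; then I_n = V_th/R_th and R_n = R_th.
Step 1 — V_th is the open-circuit voltage V_A - V_B (nothing connected across the terminals).
Nodal analysis, taking node 2 as the 0 V reference.
Source V1 fixes V_0 = 5 V.
KCL at each unknown node (sum of currents leaving = 0; resistances in Ω):
  Node 1: (V_1 - 5)/30 + (V_1 - 0)/200 = 0
Collecting terms: 0.03833 × V_1 = 0.1667  =>  V_1 = 4.348 V
V_th = V_1 - V_2 = 4.348 - 0 = 4.348 V
Step 2 — R_th: zero the source — replace V1 by a short circuit (node 2 merges into node 0) — and find the resistance seen between A (node 1) and B (node 0).
Reduce the network between node 1 (A) and node 0 (B) by series/parallel combination:
  Rp1 = R1 ‖ R2 (parallel, both between nodes 0 and 1) = 1/(1/30 + 1/200) = 26.09 Ω
R_th = 26.09 Ω
I_n = V_th/R_th = 4.348/26.09 = 0.1667 A, and R_n = R_th = 26.09 Ω

Final answer: I_n = 0.1667 A, R_n = 26.09 Ω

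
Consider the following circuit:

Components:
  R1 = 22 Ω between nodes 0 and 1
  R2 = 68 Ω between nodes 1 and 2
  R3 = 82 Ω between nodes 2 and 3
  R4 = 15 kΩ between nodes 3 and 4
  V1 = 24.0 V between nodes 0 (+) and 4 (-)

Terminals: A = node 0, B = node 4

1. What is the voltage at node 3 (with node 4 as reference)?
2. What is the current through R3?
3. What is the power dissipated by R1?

Nodal analysis, taking node 4 as the 0 V reference.
Source V1 fixes V_0 = 24 V.
KCL at each unknown node (sum of currents leaving = 0; resistances in Ω):
  Node 1: (V_1 - 24)/22 + (V_1 - V_2)/68 = 0
  Node 2: (V_2 - V_1)/68 + (V_2 - V_3)/82 = 0
  Node 3: (V_3 - V_2)/82 + (V_3 - 0)/15000 = 0
Collecting terms (coefficients in siemens):
  0.06016·V_1 - 0.01471·V_2 = 1.091
  0.0269·V_2 - 0.01471·V_1 - 0.0122·V_3 = 0
  0.01226·V_3 - 0.0122·V_2 = 0
Solving these 3 simultaneous equations (Gaussian elimination) gives:
  V_1 = 23.97 V, V_2 = 23.86 V, V_3 = 23.73 V
Part 1:
  Read off the nodal solution: V_3 = 23.73 V
Part 2:
  I_R3 = (V_2 - V_3)/R3 = (23.86 - 23.73)/82 = 0.001582 A
  Magnitude: I_R3 = 0.001582 A
Part 3:
  I_R1 = (V_0 - V_1)/R1 = (24 - 23.97)/22 = 0.001582 A
  P_R1 = I_R1² × R1 = (0.001582)² × 22 = 0.00005505 W

Final answers:
1. V_3 = 23.73 V
2. I_R3 = 0.001582 A
3. P_R1 = 5.505e-05 W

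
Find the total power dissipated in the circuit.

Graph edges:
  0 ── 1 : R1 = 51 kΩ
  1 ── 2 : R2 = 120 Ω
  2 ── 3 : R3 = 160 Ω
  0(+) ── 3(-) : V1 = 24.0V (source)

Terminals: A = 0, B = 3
Nodal analysis, taking node 3 as the 0 V reference.
Source V1 fixes V_0 = 24 V.
KCL at each unknown node (sum of currents leaving = 0; resistances in Ω):
  Node 1: (V_1 - 24)/51000 + (V_1 - V_2)/120 = 0
  Node 2: (V_2 - V_1)/120 + (V_2 - 0)/160 = 0
Collecting terms (coefficients in siemens):
  0.008353·V_1 - 0.008333·V_2 = 0.0004706
  0.01458·V_2 - 0.008333·V_1 = 0
Determinant D = (0.008353)(0.01458) - (-0.008333)(-0.008333) = 0.00005237
V_1 = [(0.0004706)(0.01458) - (-0.008333)(0)]/D = 0.131 V
V_2 = [(0.008353)(0) - (0.0004706)(-0.008333)]/D = 0.07488 V
Power in each resistor, P = (ΔV)²/R:
  P_R1 = (24 - 0.131)²/51000 = 0.01117 W
  P_R2 = (0.131 - 0.07488)²/120 = 0.00002628 W
  P_R3 = (0.07488 - 0)²/160 = 0.00003505 W
P_total = P_R1 + P_R2 + P_R3 = 0.01123 W

Final answer: 0.01123 W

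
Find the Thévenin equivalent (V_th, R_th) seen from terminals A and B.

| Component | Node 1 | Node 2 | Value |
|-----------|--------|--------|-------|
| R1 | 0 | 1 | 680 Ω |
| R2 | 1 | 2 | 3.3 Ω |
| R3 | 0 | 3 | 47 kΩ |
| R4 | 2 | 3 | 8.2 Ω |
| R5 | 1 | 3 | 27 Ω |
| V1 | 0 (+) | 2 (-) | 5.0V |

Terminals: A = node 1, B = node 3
Step 1 — V_th is the open-circuit voltage V_A - V_B (nothing connected across the terminals).
Nodal analysis, taking node 2 as the 0 V reference.
Source V1 fixes V_0 = 5 V.
KCL at each unknown node (sum of currents leaving = 0; resistances in Ω):
  Node 1: (V_1 - 5)/680 + (V_1 - 0)/3.3 + (V_1 - V_3)/27 = 0
  Node 3: (V_3 - 5)/47000 + (V_3 - 0)/8.2 + (V_3 - V_1)/27 = 0
Collecting terms (coefficients in siemens):
  0.3415·V_1 - 0.03704·V_3 = 0.007353
  0.159·V_3 - 0.03704·V_1 = 0.0001064
Determinant D = (0.3415)(0.159) - (-0.03704)(-0.03704) = 0.05294
V_1 = [(0.007353)(0.159) - (-0.03704)(0.0001064)]/D = 0.02216 V
V_3 = [(0.3415)(0.0001064) - (0.007353)(-0.03704)]/D = 0.005831 V
V_th = V_1 - V_3 = 0.02216 - 0.005831 = 0.01633 V
Step 2 — R_th: zero the source — replace V1 by a short circuit (node 2 merges into node 0) — and find the resistance seen between A (node 1) and B (node 3).
Reduce the network between node 1 (A) and node 3 (B) by series/parallel combination:
  Rp1 = R1 ‖ R2 (parallel, both between nodes 0 and 1) = 1/(1/680 + 1/3.3) = 3.284 Ω
  Rp2 = R3 ‖ R4 (parallel, both between nodes 0 and 3) = 1/(1/47000 + 1/8.2) = 8.199 Ω
  Rs1 = Rp1 + Rp2 (series, joined only at node 0) = 3.284 + 8.199 = 11.48 Ω
  Rp3 = R5 ‖ Rs1 (parallel, both between nodes 1 and 3) = 1/(1/27 + 1/11.48) = 8.056 Ω
R_th = 8.056 Ω

Final answer: V_th = 0.01633 V, R_th = 8.056 Ω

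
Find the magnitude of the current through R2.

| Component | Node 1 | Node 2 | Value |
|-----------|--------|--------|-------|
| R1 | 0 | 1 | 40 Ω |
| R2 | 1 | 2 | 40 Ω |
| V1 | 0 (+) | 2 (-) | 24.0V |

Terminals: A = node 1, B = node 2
Nodal analysis, taking node 2 as the 0 V reference.
Source V1 fixes V_0 = 24 V.
KCL at each unknown node (sum of currents leaving = 0; resistances in Ω):
  Node 1: (V_1 - 24)/40 + (V_1 - 0)/40 = 0
Collecting terms: 0.05 × V_1 = 0.6  =>  V_1 = 12 V
I_R2 = (V_1 - V_2)/R2 = (12 - 0)/40 = 0.3 A
|I_R2| = 0.3 A

Final answer: |I_R2| = 0.3 A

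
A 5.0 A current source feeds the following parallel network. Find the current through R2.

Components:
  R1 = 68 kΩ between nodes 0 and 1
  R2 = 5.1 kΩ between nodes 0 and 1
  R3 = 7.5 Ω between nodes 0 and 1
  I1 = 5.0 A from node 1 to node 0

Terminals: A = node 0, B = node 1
All resistors sit directly between nodes 0 and 1, so they are in parallel and share one voltage V; the full source current 5 A splits among them.
1/R_par = 1/68000 + 1/5100 + 1/7.5 = 0.1335 S  =>  R_par = 7.488 Ω
V = I × R_par = 5 × 7.488 = 37.44 V
I_R2 = V/R2 = 37.44/5100 = 0.007341 A

Final answer: 0.007341 A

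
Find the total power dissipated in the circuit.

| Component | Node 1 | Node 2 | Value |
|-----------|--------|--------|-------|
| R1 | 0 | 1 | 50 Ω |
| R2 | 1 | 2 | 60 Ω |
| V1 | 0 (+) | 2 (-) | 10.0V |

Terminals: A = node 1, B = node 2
Nodal analysis, taking node 2 as the 0 V reference.
Source V1 fixes V_0 = 10 V.
KCL at each unknown node (sum of currents leaving = 0; resistances in Ω):
  Node 1: (V_1 - 10)/50 + (V_1 - 0)/60 = 0
Collecting terms: 0.03667 × V_1 = 0.2  =>  V_1 = 5.455 V
Power in each resistor, P = (ΔV)²/R:
  P_R1 = (10 - 5.455)²/50 = 0.4132 W
  P_R2 = (5.455 - 0)²/60 = 0.4959 W
P_total = P_R1 + P_R2 = 0.9091 W

Final answer: 0.9091 W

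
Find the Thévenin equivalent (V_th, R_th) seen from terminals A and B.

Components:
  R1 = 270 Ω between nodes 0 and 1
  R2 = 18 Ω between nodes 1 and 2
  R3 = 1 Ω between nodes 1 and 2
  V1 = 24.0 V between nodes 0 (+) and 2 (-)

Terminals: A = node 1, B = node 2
Step 1 — V_th is the open-circuit voltage V_A - V_B (nothing connected across the terminals).
Nodal analysis, taking node 2 as the 0 V reference.
Source V1 fixes V_0 = 24 V.
KCL at each unknown node (sum of currents leaving = 0; resistances in Ω):
  Node 1: (V_1 - 24)/270 + (V_1 - 0)/18 + (V_1 - 0)/1 = 0
Collecting terms: 1.059 × V_1 = 0.08889  =>  V_1 = 0.08392 V
V_th = V_1 - V_2 = 0.08392 - 0 = 0.08392 V
Step 2 — R_th: zero the source — replace V1 by a short circuit (node 2 merges into node 0) — and find the resistance seen between A (node 1) and B (node 0).
Reduce the network between node 1 (A) and node 0 (B) by series/parallel combination:
  Rp1 = R1 ‖ R2 ‖ R3 (parallel, all between nodes 0 and 1) = 1/(1/270 + 1/18 + 1/1) = 0.9441 Ω
R_th = 0.9441 Ω

Final answer: V_th = 0.08392 V, R_th = 0.9441 Ω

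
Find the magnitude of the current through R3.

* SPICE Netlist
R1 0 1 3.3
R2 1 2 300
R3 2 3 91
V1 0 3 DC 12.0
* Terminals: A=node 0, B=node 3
Nodal analysis, taking node 3 as the 0 V reference.
Source V1 fixes V_0 = 12 V.
KCL at each unknown node (sum of currents leaving = 0; resistances in Ω):
  Node 1: (V_1 - 12)/3.3 + (V_1 - V_2)/300 = 0
  Node 2: (V_2 - V_1)/300 + (V_2 - 0)/91 = 0
Collecting terms (coefficients in siemens):
  0.3064·V_1 - 0.003333·V_2 = 3.636
  0.01432·V_2 - 0.003333·V_1 = 0
Determinant D = (0.3064)(0.01432) - (-0.003333)(-0.003333) = 0.004377
V_1 = [(3.636)(0.01432) - (-0.003333)(0)]/D = 11.9 V
V_2 = [(0.3064)(0) - (3.636)(-0.003333)]/D = 2.769 V
I_R3 = (V_2 - V_3)/R3 = (2.769 - 0)/91 = 0.03043 A
|I_R3| = 0.03043 A

Final answer: |I_R3| = 0.03043 A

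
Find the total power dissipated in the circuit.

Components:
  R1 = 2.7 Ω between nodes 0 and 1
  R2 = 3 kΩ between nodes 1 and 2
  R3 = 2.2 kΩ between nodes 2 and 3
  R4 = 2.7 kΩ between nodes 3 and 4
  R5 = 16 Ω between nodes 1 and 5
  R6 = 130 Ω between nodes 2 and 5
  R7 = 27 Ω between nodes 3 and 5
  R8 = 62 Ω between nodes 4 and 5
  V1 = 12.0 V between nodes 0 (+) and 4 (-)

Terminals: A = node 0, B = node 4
Nodal analysis, taking node 4 as the 0 V reference.
Source V1 fixes V_0 = 12 V.
KCL at each unknown node (sum of currents leaving = 0; resistances in Ω):
  Node 1: (V_1 - 12)/2.7 + (V_1 - V_2)/3000 + (V_1 - V_5)/16 = 0
  Node 2: (V_2 - V_1)/3000 + (V_2 - V_3)/2200 + (V_2 - V_5)/130 = 0
  Node 3: (V_3 - V_2)/2200 + (V_3 - 0)/2700 + (V_3 - V_5)/27 = 0
  Node 5: (V_5 - V_1)/16 + (V_5 - V_2)/130 + (V_5 - V_3)/27 + (V_5 - 0)/62 = 0
Collecting terms (coefficients in siemens):
  0.4332·V_1 - 0.0003333·V_2 - 0.0625·V_5 = 4.444
  0.00848·V_2 - 0.0003333·V_1 - 0.0004545·V_3 - 0.007692·V_5 = 0
  0.03786·V_3 - 0.0004545·V_2 - 0.03704·V_5 = 0
  0.1234·V_5 - 0.0625·V_1 - 0.007692·V_2 - 0.03704·V_3 = 0
Solving these 4 simultaneous equations (Gaussian elimination) gives:
  V_1 = 11.59 V, V_2 = 9.27 V, V_3 = 9.092 V, V_5 = 9.18 V
Power in each resistor, P = (ΔV)²/R:
  P_R1 = (12 - 11.59)²/2.7 = 0.06192 W
  P_R2 = (11.59 - 9.27)²/3000 = 0.001795 W
  P_R3 = (9.27 - 9.092)²/2200 = 0.00001452 W
  P_R4 = (9.092 - 0)²/2700 = 0.03061 W
  P_R5 = (11.59 - 9.18)²/16 = 0.3632 W
  P_R6 = (9.27 - 9.18)²/130 = 0.00006231 W
  P_R7 = (9.092 - 9.18)²/27 = 0.0002916 W
  P_R8 = (0 - 9.18)²/62 = 1.359 W
P_total = P_R1 + P_R2 + P_R3 + P_R4 + P_R5 + P_R6 + P_R7 + P_R8 = 1.817 W

Final answer: 1.817 W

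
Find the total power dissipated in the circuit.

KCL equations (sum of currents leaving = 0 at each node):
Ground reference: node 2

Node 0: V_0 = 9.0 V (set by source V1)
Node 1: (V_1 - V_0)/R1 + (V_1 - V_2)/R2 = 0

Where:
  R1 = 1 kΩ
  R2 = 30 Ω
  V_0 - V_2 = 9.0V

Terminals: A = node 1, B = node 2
Nodal analysis, taking node 2 as the 0 V reference.
Source V1 fixes V_0 = 9 V.
KCL at each unknown node (sum of currents leaving = 0; resistances in Ω):
  Node 1: (V_1 - 9)/1000 + (V_1 - 0)/30 = 0
Collecting terms: 0.03433 × V_1 = 0.009  =>  V_1 = 0.2621 V
Power in each resistor, P = (ΔV)²/R:
  P_R1 = (9 - 0.2621)²/1000 = 0.07635 W
  P_R2 = (0.2621 - 0)²/30 = 0.002291 W
P_total = P_R1 + P_R2 = 0.07864 W

Final answer: 0.07864 W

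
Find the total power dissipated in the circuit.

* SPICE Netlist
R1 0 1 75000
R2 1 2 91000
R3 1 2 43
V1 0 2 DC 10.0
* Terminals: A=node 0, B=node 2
Nodal analysis, taking node 2 as the 0 V reference.
Source V1 fixes V_0 = 10 V.
KCL at each unknown node (sum of currents leaving = 0; resistances in Ω):
  Node 1: (V_1 - 10)/75000 + (V_1 - 0)/91000 + (V_1 - 0)/43 = 0
Collecting terms: 0.02328 × V_1 = 0.0001333  =>  V_1 = 0.005727 V
Power in each resistor, P = (ΔV)²/R:
  P_R1 = (10 - 0.005727)²/75000 = 0.001332 W
  P_R2 = (0.005727 - 0)²/91000 = 0.0000000003605 W
  P_R3 = (0.005727 - 0)²/43 = 0.0000007628 W
P_total = P_R1 + P_R2 + P_R3 = 0.001333 W

Final answer: 0.001333 W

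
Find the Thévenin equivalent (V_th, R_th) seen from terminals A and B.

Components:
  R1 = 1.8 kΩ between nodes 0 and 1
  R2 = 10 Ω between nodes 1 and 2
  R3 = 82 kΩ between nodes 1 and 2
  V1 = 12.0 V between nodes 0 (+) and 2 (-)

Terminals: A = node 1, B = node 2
Step 1 — V_th is the open-circuit voltage V_A - V_B (nothing connected across the terminals).
Nodal analysis, taking node 2 as the 0 V reference.
Source V1 fixes V_0 = 12 V.
KCL at each unknown node (sum of currents leaving = 0; resistances in Ω):
  Node 1: (V_1 - 12)/1800 + (V_1 - 0)/10 + (V_1 - 0)/82000 = 0
Collecting terms: 0.1006 × V_1 = 0.006667  =>  V_1 = 0.06629 V
V_th = V_1 - V_2 = 0.06629 - 0 = 0.06629 V
Step 2 — R_th: zero the source — replace V1 by a short circuit (node 2 merges into node 0) — and find the resistance seen between A (node 1) and B (node 0).
Reduce the network between node 1 (A) and node 0 (B) by series/parallel combination:
  Rp1 = R1 ‖ R2 ‖ R3 (parallel, all between nodes 0 and 1) = 1/(1/1800 + 1/10 + 1/82000) = 9.944 Ω
R_th = 9.944 Ω

Final answer: V_th = 0.06629 V, R_th = 9.944 Ω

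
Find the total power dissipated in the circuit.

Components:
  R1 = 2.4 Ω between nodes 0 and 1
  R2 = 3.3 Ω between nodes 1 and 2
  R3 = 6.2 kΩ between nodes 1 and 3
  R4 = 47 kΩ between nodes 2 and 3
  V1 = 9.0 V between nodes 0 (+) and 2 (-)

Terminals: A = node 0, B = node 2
Nodal analysis, taking node 2 as the 0 V reference.
Source V1 fixes V_0 = 9 V.
KCL at each unknown node (sum of currents leaving = 0; resistances in Ω):
  Node 1: (V_1 - 9)/2.4 + (V_1 - 0)/3.3 + (V_1 - V_3)/6200 = 0
  Node 3: (V_3 - V_1)/6200 + (V_3 - 0)/47000 = 0
Collecting terms (coefficients in siemens):
  0.7199·V_1 - 0.0001613·V_3 = 3.75
  0.0001826·V_3 - 0.0001613·V_1 = 0
Determinant D = (0.7199)(0.0001826) - (-0.0001613)(-0.0001613) = 0.0001314
V_1 = [(3.75)(0.0001826) - (-0.0001613)(0)]/D = 5.21 V
V_3 = [(0.7199)(0) - (3.75)(-0.0001613)]/D = 4.603 V
Power in each resistor, P = (ΔV)²/R:
  P_R1 = (9 - 5.21)²/2.4 = 5.984 W
  P_R2 = (5.21 - 0)²/3.3 = 8.227 W
  P_R3 = (5.21 - 4.603)²/6200 = 0.00005947 W
  P_R4 = (0 - 4.603)²/47000 = 0.0004508 W
P_total = P_R1 + P_R2 + P_R3 + P_R4 = 14.21 W

Final answer: 14.21 W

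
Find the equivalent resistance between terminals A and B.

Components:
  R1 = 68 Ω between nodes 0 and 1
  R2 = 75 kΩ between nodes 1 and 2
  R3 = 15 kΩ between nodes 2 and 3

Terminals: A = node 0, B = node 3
Reduce the network between node 0 (A) and node 3 (B) by series/parallel combination:
  Rs1 = R1 + R2 (series, joined only at node 1) = 68 + 75000 = 75070 Ω
  Rs2 = R3 + Rs1 (series, joined only at node 2) = 15000 + 75070 = 90070 Ω
R_eq = 90.07 kΩ

Final answer: 90.07 kΩ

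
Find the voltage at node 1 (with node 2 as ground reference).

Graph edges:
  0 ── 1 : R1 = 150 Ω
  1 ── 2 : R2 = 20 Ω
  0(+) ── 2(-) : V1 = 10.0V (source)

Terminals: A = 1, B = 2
Nodal analysis, taking node 2 as the 0 V reference.
Source V1 fixes V_0 = 10 V.
KCL at each unknown node (sum of currents leaving = 0; resistances in Ω):
  Node 1: (V_1 - 10)/150 + (V_1 - 0)/20 = 0
Collecting terms: 0.05667 × V_1 = 0.06667  =>  V_1 = 1.176 V
The requested potential is V_1 = 1.176 V.

Final answer: V_1 = 1.176 V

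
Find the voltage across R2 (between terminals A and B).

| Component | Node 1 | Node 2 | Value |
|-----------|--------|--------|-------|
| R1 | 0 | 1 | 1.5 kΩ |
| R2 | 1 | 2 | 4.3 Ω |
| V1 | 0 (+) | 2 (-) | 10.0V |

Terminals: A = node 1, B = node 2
R1 and R2 are in series across V1 (node 0 → node 1 → node 2), and the output A–B is taken across R2, so this is a voltage divider.
Series current: I = V1/(R1 + R2) = 10/(1500 + 4.3) = 10/1504 = 0.006648 A
V_R2 = I × R2 = V1 × R2/(R1 + R2) = 10 × 4.3/1504 = 0.02858 V

Final answer: 0.02858 V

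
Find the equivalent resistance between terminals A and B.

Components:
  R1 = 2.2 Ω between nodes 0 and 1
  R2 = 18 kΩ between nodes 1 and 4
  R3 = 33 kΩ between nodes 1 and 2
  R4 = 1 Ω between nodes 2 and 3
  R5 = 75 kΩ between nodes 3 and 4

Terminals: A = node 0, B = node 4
Reduce the network between node 0 (A) and node 4 (B) by series/parallel combination:
  Rs1 = R3 + R4 (series, joined only at node 2) = 33000 + 1 = 33000 Ω
  Rs2 = R5 + Rs1 (series, joined only at node 3) = 75000 + 33000 = 108000 Ω
  Rp1 = R2 ‖ Rs2 (parallel, both between nodes 1 and 4) = 1/(1/18000 + 1/108000) = 15430 Ω
  Rs3 = R1 + Rp1 (series, joined only at node 1) = 2.2 + 15430 = 15430 Ω
R_eq = 15.43 kΩ

Final answer: 15.43 kΩ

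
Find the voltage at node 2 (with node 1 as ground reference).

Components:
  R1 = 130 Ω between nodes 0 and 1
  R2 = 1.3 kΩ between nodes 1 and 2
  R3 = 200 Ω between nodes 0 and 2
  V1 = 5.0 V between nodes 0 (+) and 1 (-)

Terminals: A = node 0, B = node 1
Nodal analysis, taking node 1 as the 0 V reference.
Source V1 fixes V_0 = 5 V.
KCL at each unknown node (sum of currents leaving = 0; resistances in Ω):
  Node 2: (V_2 - 0)/1300 + (V_2 - 5)/200 = 0
Collecting terms: 0.005769 × V_2 = 0.025  =>  V_2 = 4.333 V
The requested potential is V_2 = 4.333 V.

Final answer: V_2 = 4.333 V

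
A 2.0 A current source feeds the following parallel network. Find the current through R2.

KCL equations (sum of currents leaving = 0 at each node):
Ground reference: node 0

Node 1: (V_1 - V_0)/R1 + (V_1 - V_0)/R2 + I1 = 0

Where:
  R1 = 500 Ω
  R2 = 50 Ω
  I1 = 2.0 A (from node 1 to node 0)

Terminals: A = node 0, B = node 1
All resistors sit directly between nodes 0 and 1, so they are in parallel and share one voltage V; the full source current 2 A splits among them.
1/R_par = 1/500 + 1/50 = 0.022 S  =>  R_par = 45.45 Ω
V = I × R_par = 2 × 45.45 = 90.91 V
I_R2 = V/R2 = 90.91/50 = 1.818 A

Final answer: 1.818 A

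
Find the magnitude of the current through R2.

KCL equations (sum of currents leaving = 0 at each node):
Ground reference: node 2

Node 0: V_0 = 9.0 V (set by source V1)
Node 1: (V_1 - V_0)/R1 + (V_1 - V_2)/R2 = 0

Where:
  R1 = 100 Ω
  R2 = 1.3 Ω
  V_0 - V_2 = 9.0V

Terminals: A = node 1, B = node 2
Nodal analysis, taking node 2 as the 0 V reference.
Source V1 fixes V_0 = 9 V.
KCL at each unknown node (sum of currents leaving = 0; resistances in Ω):
  Node 1: (V_1 - 9)/100 + (V_1 - 0)/1.3 = 0
Collecting terms: 0.7792 × V_1 = 0.09  =>  V_1 = 0.1155 V
I_R2 = (V_1 - V_2)/R2 = (0.1155 - 0)/1.3 = 0.08885 A
|I_R2| = 0.08885 A

Final answer: |I_R2| = 0.08885 A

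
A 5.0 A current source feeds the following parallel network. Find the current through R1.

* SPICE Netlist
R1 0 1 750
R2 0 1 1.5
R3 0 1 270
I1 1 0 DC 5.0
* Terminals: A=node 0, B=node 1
All resistors sit directly between nodes 0 and 1, so they are in parallel and share one voltage V; the full source current 5 A splits among them.
1/R_par = 1/750 + 1/1.5 + 1/270 = 0.6717 S  =>  R_par = 1.489 Ω
V = I × R_par = 5 × 1.489 = 7.444 V
I_R1 = V/R1 = 7.444/750 = 0.009925 A

Final answer: 0.009925 A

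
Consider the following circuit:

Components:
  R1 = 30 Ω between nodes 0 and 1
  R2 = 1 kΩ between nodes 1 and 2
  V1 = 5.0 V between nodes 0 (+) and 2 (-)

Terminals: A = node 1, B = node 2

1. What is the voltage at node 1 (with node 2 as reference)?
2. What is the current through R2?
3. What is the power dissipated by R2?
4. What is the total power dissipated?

Nodal analysis, taking node 2 as the 0 V reference.
Source V1 fixes V_0 = 5 V.
KCL at each unknown node (sum of currents leaving = 0; resistances in Ω):
  Node 1: (V_1 - 5)/30 + (V_1 - 0)/1000 = 0
Collecting terms: 0.03433 × V_1 = 0.1667  =>  V_1 = 4.854 V
Part 1:
  Read off the nodal solution: V_1 = 4.854 V
Part 2:
  I_R2 = (V_1 - V_2)/R2 = (4.854 - 0)/1000 = 0.004854 A
  Magnitude: I_R2 = 0.004854 A
Part 3:
  I_R2 = (V_1 - V_2)/R2 = (4.854 - 0)/1000 = 0.004854 A
  P_R2 = I_R2² × R2 = (0.004854)² × 1000 = 0.02356 W
Part 4:
  Power in each resistor, P = (ΔV)²/R:
    P_R1 = (5 - 4.854)²/30 = 0.0007069 W
    P_R2 = (4.854 - 0)²/1000 = 0.02356 W
  P_total = P_R1 + P_R2 = 0.02427 W

Final answers:
1. V_1 = 4.854 V
2. I_R2 = 0.004854 A
3. P_R2 = 0.02356 W
4. P_total = 0.02427 W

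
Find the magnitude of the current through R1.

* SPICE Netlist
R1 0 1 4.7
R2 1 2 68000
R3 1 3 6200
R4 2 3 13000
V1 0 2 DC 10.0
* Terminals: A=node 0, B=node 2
Nodal analysis, taking node 2 as the 0 V reference.
Source V1 fixes V_0 = 10 V.
KCL at each unknown node (sum of currents leaving = 0; resistances in Ω):
  Node 1: (V_1 - 10)/4.7 + (V_1 - 0)/68000 + (V_1 - V_3)/6200 = 0
  Node 3: (V_3 - V_1)/6200 + (V_3 - 0)/13000 = 0
Collecting terms (coefficients in siemens):
  0.2129·V_1 - 0.0001613·V_3 = 2.128
  0.0002382·V_3 - 0.0001613·V_1 = 0
Determinant D = (0.2129)(0.0002382) - (-0.0001613)(-0.0001613) = 0.0000507
V_1 = [(2.128)(0.0002382) - (-0.0001613)(0)]/D = 9.997 V
V_3 = [(0.2129)(0) - (2.128)(-0.0001613)]/D = 6.769 V
I_R1 = (V_0 - V_1)/R1 = (10 - 9.997)/4.7 = 0.0006677 A
|I_R1| = 0.0006677 A

Final answer: |I_R1| = 0.0006677 A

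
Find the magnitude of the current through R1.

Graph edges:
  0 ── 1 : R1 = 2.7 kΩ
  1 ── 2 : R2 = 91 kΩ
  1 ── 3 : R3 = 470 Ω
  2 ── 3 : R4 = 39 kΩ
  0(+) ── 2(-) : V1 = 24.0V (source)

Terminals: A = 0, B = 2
Nodal analysis, taking node 2 as the 0 V reference.
Source V1 fixes V_0 = 24 V.
KCL at each unknown node (sum of currents leaving = 0; resistances in Ω):
  Node 1: (V_1 - 24)/2700 + (V_1 - 0)/91000 + (V_1 - V_3)/470 = 0
  Node 3: (V_3 - V_1)/470 + (V_3 - 0)/39000 = 0
Collecting terms (coefficients in siemens):
  0.002509·V_1 - 0.002128·V_3 = 0.008889
  0.002153·V_3 - 0.002128·V_1 = 0
Determinant D = (0.002509)(0.002153) - (-0.002128)(-0.002128) = 0.0000008757
V_1 = [(0.008889)(0.002153) - (-0.002128)(0)]/D = 21.86 V
V_3 = [(0.002509)(0) - (0.008889)(-0.002128)]/D = 21.6 V
I_R1 = (V_0 - V_1)/R1 = (24 - 21.86)/2700 = 0.0007939 A
|I_R1| = 0.0007939 A

Final answer: |I_R1| = 0.0007939 A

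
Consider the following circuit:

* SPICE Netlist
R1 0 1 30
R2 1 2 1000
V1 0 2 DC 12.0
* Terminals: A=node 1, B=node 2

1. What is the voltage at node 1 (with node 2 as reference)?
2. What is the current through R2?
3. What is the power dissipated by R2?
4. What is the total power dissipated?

Nodal analysis, taking node 2 as the 0 V reference.
Source V1 fixes V_0 = 12 V.
KCL at each unknown node (sum of currents leaving = 0; resistances in Ω):
  Node 1: (V_1 - 12)/30 + (V_1 - 0)/1000 = 0
Collecting terms: 0.03433 × V_1 = 0.4  =>  V_1 = 11.65 V
Part 1:
  Read off the nodal solution: V_1 = 11.65 V
Part 2:
  I_R2 = (V_1 - V_2)/R2 = (11.65 - 0)/1000 = 0.01165 A
  Magnitude: I_R2 = 0.01165 A
Part 3:
  I_R2 = (V_1 - V_2)/R2 = (11.65 - 0)/1000 = 0.01165 A
  P_R2 = I_R2² × R2 = (0.01165)² × 1000 = 0.1357 W
Part 4:
  Power in each resistor, P = (ΔV)²/R:
    P_R1 = (12 - 11.65)²/30 = 0.004072 W
    P_R2 = (11.65 - 0)²/1000 = 0.1357 W
  P_total = P_R1 + P_R2 = 0.1398 W

Final answers:
1. V_1 = 11.65 V
2. I_R2 = 0.01165 A
3. P_R2 = 0.1357 W
4. P_total = 0.1398 W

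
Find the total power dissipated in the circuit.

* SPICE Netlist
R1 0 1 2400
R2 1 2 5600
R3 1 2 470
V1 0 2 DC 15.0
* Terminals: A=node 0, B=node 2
Nodal analysis, taking node 2 as the 0 V reference.
Source V1 fixes V_0 = 15 V.
KCL at each unknown node (sum of currents leaving = 0; resistances in Ω):
  Node 1: (V_1 - 15)/2400 + (V_1 - 0)/5600 + (V_1 - 0)/470 = 0
Collecting terms: 0.002723 × V_1 = 0.00625  =>  V_1 = 2.295 V
Power in each resistor, P = (ΔV)²/R:
  P_R1 = (15 - 2.295)²/2400 = 0.06725 W
  P_R2 = (2.295 - 0)²/5600 = 0.0009408 W
  P_R3 = (2.295 - 0)²/470 = 0.01121 W
P_total = P_R1 + P_R2 + P_R3 = 0.0794 W

Final answer: 0.0794 W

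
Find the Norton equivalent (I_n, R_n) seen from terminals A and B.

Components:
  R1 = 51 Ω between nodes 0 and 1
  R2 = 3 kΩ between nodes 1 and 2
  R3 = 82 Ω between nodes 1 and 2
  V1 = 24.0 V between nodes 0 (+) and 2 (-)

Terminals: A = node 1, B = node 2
Find the Thévenin equivalent first; then I_n = V_th/R_th and R_n = R_th.
Step 1 — V_th is the open-circuit voltage V_A - V_B (nothing connected across the terminals).
Nodal analysis, taking node 2 as the 0 V reference.
Source V1 fixes V_0 = 24 V.
KCL at each unknown node (sum of currents leaving = 0; resistances in Ω):
  Node 1: (V_1 - 24)/51 + (V_1 - 0)/3000 + (V_1 - 0)/82 = 0
Collecting terms: 0.03214 × V_1 = 0.4706  =>  V_1 = 14.64 V
V_th = V_1 - V_2 = 14.64 - 0 = 14.64 V
Step 2 — R_th: zero the source — replace V1 by a short circuit (node 2 merges into node 0) — and find the resistance seen between A (node 1) and B (node 0).
Reduce the network between node 1 (A) and node 0 (B) by series/parallel combination:
  Rp1 = R1 ‖ R2 ‖ R3 (parallel, all between nodes 0 and 1) = 1/(1/51 + 1/3000 + 1/82) = 31.12 Ω
R_th = 31.12 Ω
I_n = V_th/R_th = 14.64/31.12 = 0.4706 A, and R_n = R_th = 31.12 Ω

Final answer: I_n = 0.4706 A, R_n = 31.12 Ω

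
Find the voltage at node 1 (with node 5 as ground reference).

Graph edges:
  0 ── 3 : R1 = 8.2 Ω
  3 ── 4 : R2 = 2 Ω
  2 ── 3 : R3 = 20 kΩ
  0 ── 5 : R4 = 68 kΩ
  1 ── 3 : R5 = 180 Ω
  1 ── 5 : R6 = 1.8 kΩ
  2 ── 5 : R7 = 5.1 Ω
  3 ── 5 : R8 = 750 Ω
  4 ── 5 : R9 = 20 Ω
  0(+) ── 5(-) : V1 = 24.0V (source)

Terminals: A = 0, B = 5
Nodal analysis, taking node 5 as the 0 V reference.
Source V1 fixes V_0 = 24 V.
KCL at each unknown node (sum of currents leaving = 0; resistances in Ω):
  Node 1: (V_1 - V_3)/180 + (V_1 - 0)/1800 = 0
  Node 2: (V_2 - V_3)/20000 + (V_2 - 0)/5.1 = 0
  Node 3: (V_3 - 24)/8.2 + (V_3 - V_4)/2 + (V_3 - V_2)/20000 + (V_3 - V_1)/180 + (V_3 - 0)/750 = 0
  Node 4: (V_4 - V_3)/2 + (V_4 - 0)/20 = 0
Collecting terms (coefficients in siemens):
  0.006111·V_1 - 0.005556·V_3 = 0
  0.1961·V_2 - 0.00005·V_3 = 0
  0.6289·V_3 - 0.005556·V_1 - 0.00005·V_2 - 0.5·V_4 = 2.927
  0.55·V_4 - 0.5·V_3 = 0
Solving these 4 simultaneous equations (Gaussian elimination) gives:
  V_1 = 15.72 V, V_2 = 0.004407 V, V_3 = 17.29 V, V_4 = 15.72 V
The requested potential is V_1 = 15.72 V.

Final answer: V_1 = 15.72 V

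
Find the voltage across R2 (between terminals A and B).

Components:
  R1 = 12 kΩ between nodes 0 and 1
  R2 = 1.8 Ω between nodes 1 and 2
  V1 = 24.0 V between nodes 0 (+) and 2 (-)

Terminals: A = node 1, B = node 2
R1 and R2 are in series across V1 (node 0 → node 1 → node 2), and the output A–B is taken across R2, so this is a voltage divider.
Series current: I = V1/(R1 + R2) = 24/(12000 + 1.8) = 24/12000 = 0.002 A
V_R2 = I × R2 = V1 × R2/(R1 + R2) = 24 × 1.8/12000 = 0.003599 V

Final answer: 0.003599 V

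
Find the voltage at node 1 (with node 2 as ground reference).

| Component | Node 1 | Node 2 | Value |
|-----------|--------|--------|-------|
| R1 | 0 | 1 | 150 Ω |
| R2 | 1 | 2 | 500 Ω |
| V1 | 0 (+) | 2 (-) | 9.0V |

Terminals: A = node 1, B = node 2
Nodal analysis, taking node 2 as the 0 V reference.
Source V1 fixes V_0 = 9 V.
KCL at each unknown node (sum of currents leaving = 0; resistances in Ω):
  Node 1: (V_1 - 9)/150 + (V_1 - 0)/500 = 0
Collecting terms: 0.008667 × V_1 = 0.06  =>  V_1 = 6.923 V
The requested potential is V_1 = 6.923 V.

Final answer: V_1 = 6.923 V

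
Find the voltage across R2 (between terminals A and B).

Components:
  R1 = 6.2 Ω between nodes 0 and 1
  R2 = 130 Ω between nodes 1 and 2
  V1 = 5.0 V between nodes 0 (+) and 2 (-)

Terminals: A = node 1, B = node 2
R1 and R2 are in series across V1 (node 0 → node 1 → node 2), and the output A–B is taken across R2, so this is a voltage divider.
Series current: I = V1/(R1 + R2) = 5/(6.2 + 130) = 5/136.2 = 0.03671 A
V_R2 = I × R2 = V1 × R2/(R1 + R2) = 5 × 130/136.2 = 4.772 V

Final answer: 4.772 V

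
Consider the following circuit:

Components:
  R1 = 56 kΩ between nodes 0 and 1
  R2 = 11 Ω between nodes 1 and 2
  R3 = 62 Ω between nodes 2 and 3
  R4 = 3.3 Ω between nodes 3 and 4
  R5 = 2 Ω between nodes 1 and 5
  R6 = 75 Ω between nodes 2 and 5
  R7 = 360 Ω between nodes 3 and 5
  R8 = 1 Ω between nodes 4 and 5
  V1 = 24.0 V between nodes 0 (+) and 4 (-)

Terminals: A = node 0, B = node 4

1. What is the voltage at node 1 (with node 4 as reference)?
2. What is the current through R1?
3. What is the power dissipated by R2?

Nodal analysis, taking node 4 as the 0 V reference.
Source V1 fixes V_0 = 24 V.
KCL at each unknown node (sum of currents leaving = 0; resistances in Ω):
  Node 1: (V_1 - 24)/56000 + (V_1 - V_2)/11 + (V_1 - V_5)/2 = 0
  Node 2: (V_2 - V_1)/11 + (V_2 - V_3)/62 + (V_2 - V_5)/75 = 0
  Node 3: (V_3 - V_2)/62 + (V_3 - 0)/3.3 + (V_3 - V_5)/360 = 0
  Node 5: (V_5 - V_1)/2 + (V_5 - V_2)/75 + (V_5 - V_3)/360 + (V_5 - 0)/1 = 0
Collecting terms (coefficients in siemens):
  0.5909·V_1 - 0.09091·V_2 - 0.5·V_5 = 0.0004286
  0.1204·V_2 - 0.09091·V_1 - 0.01613·V_3 - 0.01333·V_5 = 0
  0.3219·V_3 - 0.01613·V_2 - 0.002778·V_5 = 0
  1.516·V_5 - 0.5·V_1 - 0.01333·V_2 - 0.002778·V_3 = 0
Solving these 4 simultaneous equations (Gaussian elimination) gives:
  V_1 = 0.001225 V, V_2 = 0.0009778 V, V_3 = 0.00005255 V, V_5 = 0.0004126 V
Part 1:
  Read off the nodal solution: V_1 = 0.001225 V
Part 2:
  I_R1 = (V_0 - V_1)/R1 = (24 - 0.001225)/56000 = 0.0004285 A
  Magnitude: I_R1 = 0.0004285 A
Part 3:
  I_R2 = (V_1 - V_2)/R2 = (0.001225 - 0.0009778)/11 = 0.00002246 A
  P_R2 = I_R2² × R2 = (0.00002246)² × 11 = 0.000000005548 W

Final answers:
1. V_1 = 0.001225 V
2. I_R1 = 0.0004285 A
3. P_R2 = 5.548e-09 W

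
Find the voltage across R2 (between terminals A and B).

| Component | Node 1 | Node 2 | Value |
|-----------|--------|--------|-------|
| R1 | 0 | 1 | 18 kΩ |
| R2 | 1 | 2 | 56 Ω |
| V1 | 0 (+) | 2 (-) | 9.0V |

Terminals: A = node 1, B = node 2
R1 and R2 are in series across V1 (node 0 → node 1 → node 2), and the output A–B is taken across R2, so this is a voltage divider.
Series current: I = V1/(R1 + R2) = 9/(18000 + 56) = 9/18060 = 0.0004984 A
V_R2 = I × R2 = V1 × R2/(R1 + R2) = 9 × 56/18060 = 0.02791 V

Final answer: 0.02791 V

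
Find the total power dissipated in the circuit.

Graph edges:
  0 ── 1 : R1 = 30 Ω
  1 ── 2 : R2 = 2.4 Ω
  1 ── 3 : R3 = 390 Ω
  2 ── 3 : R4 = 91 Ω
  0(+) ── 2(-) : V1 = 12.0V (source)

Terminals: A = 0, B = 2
Nodal analysis, taking node 2 as the 0 V reference.
Source V1 fixes V_0 = 12 V.
KCL at each unknown node (sum of currents leaving = 0; resistances in Ω):
  Node 1: (V_1 - 12)/30 + (V_1 - 0)/2.4 + (V_1 - V_3)/390 = 0
  Node 3: (V_3 - V_1)/390 + (V_3 - 0)/91 = 0
Collecting terms (coefficients in siemens):
  0.4526·V_1 - 0.002564·V_3 = 0.4
  0.01355·V_3 - 0.002564·V_1 = 0
Determinant D = (0.4526)(0.01355) - (-0.002564)(-0.002564) = 0.006127
V_1 = [(0.4)(0.01355) - (-0.002564)(0)]/D = 0.8848 V
V_3 = [(0.4526)(0) - (0.4)(-0.002564)]/D = 0.1674 V
Power in each resistor, P = (ΔV)²/R:
  P_R1 = (12 - 0.8848)²/30 = 4.118 W
  P_R2 = (0.8848 - 0)²/2.4 = 0.3262 W
  P_R3 = (0.8848 - 0.1674)²/390 = 0.00132 W
  P_R4 = (0 - 0.1674)²/91 = 0.0003079 W
P_total = P_R1 + P_R2 + P_R3 + P_R4 = 4.446 W

Final answer: 4.446 W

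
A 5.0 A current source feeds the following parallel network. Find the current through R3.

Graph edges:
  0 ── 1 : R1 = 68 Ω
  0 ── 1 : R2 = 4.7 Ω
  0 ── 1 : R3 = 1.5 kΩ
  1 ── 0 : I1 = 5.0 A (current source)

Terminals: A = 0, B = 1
All resistors sit directly between nodes 0 and 1, so they are in parallel and share one voltage V; the full source current 5 A splits among them.
1/R_par = 1/68 + 1/4.7 + 1/1500 = 0.2281 S  =>  R_par = 4.383 Ω
V = I × R_par = 5 × 4.383 = 21.92 V
I_R3 = V/R3 = 21.92/1500 = 0.01461 A

Final answer: 0.01461 A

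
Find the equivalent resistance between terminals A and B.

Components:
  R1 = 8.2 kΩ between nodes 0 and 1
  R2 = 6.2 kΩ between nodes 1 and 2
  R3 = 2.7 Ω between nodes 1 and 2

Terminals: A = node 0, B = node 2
Reduce the network between node 0 (A) and node 2 (B) by series/parallel combination:
  Rp1 = R2 ‖ R3 (parallel, both between nodes 1 and 2) = 1/(1/6200 + 1/2.7) = 2.699 Ω
  Rs1 = R1 + Rp1 (series, joined only at node 1) = 8200 + 2.699 = 8203 Ω
R_eq = 8.203 kΩ

Final answer: 8.203 kΩ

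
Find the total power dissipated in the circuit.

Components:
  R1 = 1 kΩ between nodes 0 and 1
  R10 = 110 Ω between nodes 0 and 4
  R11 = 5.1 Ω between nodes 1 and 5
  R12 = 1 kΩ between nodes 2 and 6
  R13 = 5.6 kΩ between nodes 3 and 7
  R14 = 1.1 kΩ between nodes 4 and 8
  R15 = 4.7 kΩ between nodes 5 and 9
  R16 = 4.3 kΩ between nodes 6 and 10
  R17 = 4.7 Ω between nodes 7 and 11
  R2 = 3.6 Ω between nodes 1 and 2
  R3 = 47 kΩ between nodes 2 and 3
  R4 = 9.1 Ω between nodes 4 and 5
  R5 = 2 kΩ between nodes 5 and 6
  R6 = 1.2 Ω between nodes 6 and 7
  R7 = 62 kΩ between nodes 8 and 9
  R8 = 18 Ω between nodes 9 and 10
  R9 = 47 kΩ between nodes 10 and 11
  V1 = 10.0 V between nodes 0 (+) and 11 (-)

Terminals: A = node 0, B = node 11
Nodal analysis, taking node 11 as the 0 V reference.
Source V1 fixes V_0 = 10 V.
KCL at each unknown node (sum of currents leaving = 0; resistances in Ω):
  Node 1: (V_1 - 10)/1000 + (V_1 - V_2)/3.6 + (V_1 - V_5)/5.1 = 0
  Node 2: (V_2 - V_1)/3.6 + (V_2 - V_3)/47000 + (V_2 - V_6)/1000 = 0
  Node 3: (V_3 - V_2)/47000 + (V_3 - V_7)/5600 = 0
  Node 4: (V_4 - V_5)/9.1 + (V_4 - 10)/110 + (V_4 - V_8)/1100 = 0
  Node 5: (V_5 - V_4)/9.1 + (V_5 - V_6)/2000 + (V_5 - V_1)/5.1 + (V_5 - V_9)/4700 = 0
  Node 6: (V_6 - V_5)/2000 + (V_6 - V_7)/1.2 + (V_6 - V_2)/1000 + (V_6 - V_10)/4300 = 0
  Node 7: (V_7 - V_6)/1.2 + (V_7 - V_3)/5600 + (V_7 - 0)/4.7 = 0
  Node 8: (V_8 - V_9)/62000 + (V_8 - V_4)/1100 = 0
  Node 9: (V_9 - V_8)/62000 + (V_9 - V_10)/18 + (V_9 - V_5)/4700 = 0
  Node 10: (V_10 - V_9)/18 + (V_10 - 0)/47000 + (V_10 - V_6)/4300 = 0
Collecting terms (coefficients in siemens):
  0.4749·V_1 - 0.2778·V_2 - 0.1961·V_5 = 0.01
  0.2788·V_2 - 0.2778·V_1 - 0.00002128·V_3 - 0.001·V_6 = 0
  0.0001998·V_3 - 0.00002128·V_2 - 0.0001786·V_7 = 0
  0.1199·V_4 - 0.1099·V_5 - 0.0009091·V_8 = 0.09091
  0.3067·V_5 - 0.1961·V_1 - 0.1099·V_4 - 0.0005·V_6 - 0.0002128·V_9 = 0
  0.8351·V_6 - 0.001·V_2 - 0.0005·V_5 - 0.8333·V_7 - 0.0002326·V_10 = 0
  1.046·V_7 - 0.0001786·V_3 - 0.8333·V_6 = 0
  0.0009252·V_8 - 0.0009091·V_4 - 0.00001613·V_9 = 0
  0.05578·V_9 - 0.0002128·V_5 - 0.00001613·V_8 - 0.05556·V_10 = 0
  0.05581·V_10 - 0.0002326·V_6 - 0.05556·V_9 = 0
Solving these 10 simultaneous equations (Gaussian elimination) gives:
  V_1 = 8.501 V, V_2 = 8.47 V, V_3 = 0.9593 V, V_4 = 8.648 V
  V_5 = 8.536 V, V_6 = 0.08068 V, V_7 = 0.06442 V, V_8 = 8.568 V
  V_9 = 4.097 V, V_10 = 4.079 V
Power in each resistor, P = (ΔV)²/R:
  P_R1 = (10 - 8.501)²/1000 = 0.002248 W
  P_R2 = (8.501 - 8.47)²/3.6 = 0.0002631 W
  P_R3 = (8.47 - 0.9593)²/47000 = 0.0012 W
  P_R4 = (8.648 - 8.536)²/9.1 = 0.001359 W
  P_R5 = (8.536 - 0.08068)²/2000 = 0.03575 W
  P_R6 = (0.08068 - 0.06442)²/1.2 = 0.0002202 W
  P_R7 = (8.568 - 4.097)²/62000 = 0.0003224 W
  P_R8 = (4.097 - 4.079)²/18 = 0.0000186 W
  P_R9 = (4.079 - 0)²/47000 = 0.000354 W
  P_R10 = (10 - 8.648)²/110 = 0.01663 W
  P_R11 = (8.501 - 8.536)²/5.1 = 0.0002534 W
  P_R12 = (8.47 - 0.08068)²/1000 = 0.07038 W
  P_R13 = (0.9593 - 0.06442)²/5600 = 0.000143 W
  P_R14 = (8.648 - 8.568)²/1100 = 0.000005721 W
  P_R15 = (8.536 - 4.097)²/4700 = 0.004193 W
  P_R16 = (0.08068 - 4.079)²/4300 = 0.003718 W
  P_R17 = (0.06442 - 0)²/4.7 = 0.000883 W
P_total = P_R1 + P_R2 + P_R3 + P_R4 + P_R5 + P_R6 + P_R7 + P_R8 + P_R9 + P_R10 + P_R11 + P_R12 + P_R13 + P_R14 + P_R15 + P_R16 + P_R17 = 0.1379 W

Final answer: 0.1379 W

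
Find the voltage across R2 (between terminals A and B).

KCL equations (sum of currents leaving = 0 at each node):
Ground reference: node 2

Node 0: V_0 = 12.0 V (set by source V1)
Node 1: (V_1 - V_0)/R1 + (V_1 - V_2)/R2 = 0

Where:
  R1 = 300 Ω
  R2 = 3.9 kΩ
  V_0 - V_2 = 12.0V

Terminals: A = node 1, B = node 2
R1 and R2 are in series across V1 (node 0 → node 1 → node 2), and the output A–B is taken across R2, so this is a voltage divider.
Series current: I = V1/(R1 + R2) = 12/(300 + 3900) = 12/4200 = 0.002857 A
V_R2 = I × R2 = V1 × R2/(R1 + R2) = 12 × 3900/4200 = 11.14 V

Final answer: 11.14 V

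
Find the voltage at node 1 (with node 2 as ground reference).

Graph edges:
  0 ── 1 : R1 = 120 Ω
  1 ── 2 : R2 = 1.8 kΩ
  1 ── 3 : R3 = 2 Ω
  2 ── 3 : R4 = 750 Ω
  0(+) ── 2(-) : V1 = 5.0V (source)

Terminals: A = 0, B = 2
Nodal analysis, taking node 2 as the 0 V reference.
Source V1 fixes V_0 = 5 V.
KCL at each unknown node (sum of currents leaving = 0; resistances in Ω):
  Node 1: (V_1 - 5)/120 + (V_1 - 0)/1800 + (V_1 - V_3)/2 = 0
  Node 3: (V_3 - V_1)/2 + (V_3 - 0)/750 = 0
Collecting terms (coefficients in siemens):
  0.5089·V_1 - 0.5·V_3 = 0.04167
  0.5013·V_3 - 0.5·V_1 = 0
Determinant D = (0.5089)(0.5013) - (-0.5)(-0.5) = 0.005123
V_1 = [(0.04167)(0.5013) - (-0.5)(0)]/D = 4.078 V
V_3 = [(0.5089)(0) - (0.04167)(-0.5)]/D = 4.067 V
The requested potential is V_1 = 4.078 V.

Final answer: V_1 = 4.078 V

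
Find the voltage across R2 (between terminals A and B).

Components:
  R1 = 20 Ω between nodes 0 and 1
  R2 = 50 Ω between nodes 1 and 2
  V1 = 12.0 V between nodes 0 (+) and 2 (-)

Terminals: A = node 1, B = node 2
R1 and R2 are in series across V1 (node 0 → node 1 → node 2), and the output A–B is taken across R2, so this is a voltage divider.
Series current: I = V1/(R1 + R2) = 12/(20 + 50) = 12/70 = 0.1714 A
V_R2 = I × R2 = V1 × R2/(R1 + R2) = 12 × 50/70 = 8.571 V

Final answer: 8.571 V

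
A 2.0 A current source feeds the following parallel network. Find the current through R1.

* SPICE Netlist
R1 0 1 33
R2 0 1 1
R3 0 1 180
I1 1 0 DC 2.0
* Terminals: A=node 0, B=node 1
All resistors sit directly between nodes 0 and 1, so they are in parallel and share one voltage V; the full source current 2 A splits among them.
1/R_par = 1/33 + 1/1 + 1/180 = 1.036 S  =>  R_par = 0.9654 Ω
V = I × R_par = 2 × 0.9654 = 1.931 V
I_R1 = V/R1 = 1.931/33 = 0.05851 A

Final answer: 0.05851 A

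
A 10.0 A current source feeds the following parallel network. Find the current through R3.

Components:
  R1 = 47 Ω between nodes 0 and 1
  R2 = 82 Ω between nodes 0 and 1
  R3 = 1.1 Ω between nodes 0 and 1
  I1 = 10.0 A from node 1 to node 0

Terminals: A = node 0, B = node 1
All resistors sit directly between nodes 0 and 1, so they are in parallel and share one voltage V; the full source current 10 A splits among them.
1/R_par = 1/47 + 1/82 + 1/1.1 = 0.9426 S  =>  R_par = 1.061 Ω
V = I × R_par = 10 × 1.061 = 10.61 V
I_R3 = V/R3 = 10.61/1.1 = 9.645 A

Final answer: 9.645 A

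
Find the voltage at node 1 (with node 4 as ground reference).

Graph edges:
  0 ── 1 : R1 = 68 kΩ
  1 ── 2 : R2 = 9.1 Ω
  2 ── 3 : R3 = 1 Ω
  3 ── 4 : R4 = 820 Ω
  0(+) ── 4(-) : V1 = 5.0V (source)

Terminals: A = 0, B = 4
Nodal analysis, taking node 4 as the 0 V reference.
Source V1 fixes V_0 = 5 V.
KCL at each unknown node (sum of currents leaving = 0; resistances in Ω):
  Node 1: (V_1 - 5)/68000 + (V_1 - V_2)/9.1 = 0
  Node 2: (V_2 - V_1)/9.1 + (V_2 - V_3)/1 = 0
  Node 3: (V_3 - V_2)/1 + (V_3 - 0)/820 = 0
Collecting terms (coefficients in siemens):
  0.1099·V_1 - 0.1099·V_2 = 0.00007353
  1.11·V_2 - 0.1099·V_1 - 1·V_3 = 0
  1.001·V_3 - 1·V_2 = 0
Solving these 3 simultaneous equations (Gaussian elimination) gives:
  V_1 = 0.0603 V, V_2 = 0.05964 V, V_3 = 0.05957 V
The requested potential is V_1 = 0.0603 V.

Final answer: V_1 = 0.0603 V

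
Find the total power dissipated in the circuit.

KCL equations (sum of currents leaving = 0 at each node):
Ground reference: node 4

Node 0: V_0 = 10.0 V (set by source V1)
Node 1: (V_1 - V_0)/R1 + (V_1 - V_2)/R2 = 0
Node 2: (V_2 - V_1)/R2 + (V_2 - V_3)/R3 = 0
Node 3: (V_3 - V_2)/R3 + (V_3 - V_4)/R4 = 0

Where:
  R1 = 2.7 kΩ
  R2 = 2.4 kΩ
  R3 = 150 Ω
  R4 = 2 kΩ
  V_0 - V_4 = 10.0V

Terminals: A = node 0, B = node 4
Nodal analysis, taking node 4 as the 0 V reference.
Source V1 fixes V_0 = 10 V.
KCL at each unknown node (sum of currents leaving = 0; resistances in Ω):
  Node 1: (V_1 - 10)/2700 + (V_1 - V_2)/2400 = 0
  Node 2: (V_2 - V_1)/2400 + (V_2 - V_3)/150 = 0
  Node 3: (V_3 - V_2)/150 + (V_3 - 0)/2000 = 0
Collecting terms (coefficients in siemens):
  0.000787·V_1 - 0.0004167·V_2 = 0.003704
  0.007083·V_2 - 0.0004167·V_1 - 0.006667·V_3 = 0
  0.007167·V_3 - 0.006667·V_2 = 0
Solving these 3 simultaneous equations (Gaussian elimination) gives:
  V_1 = 6.276 V, V_2 = 2.966 V, V_3 = 2.759 V
Power in each resistor, P = (ΔV)²/R:
  P_R1 = (10 - 6.276)²/2700 = 0.005137 W
  P_R2 = (6.276 - 2.966)²/2400 = 0.004566 W
  P_R3 = (2.966 - 2.759)²/150 = 0.0002854 W
  P_R4 = (2.759 - 0)²/2000 = 0.003805 W
P_total = P_R1 + P_R2 + P_R3 + P_R4 = 0.01379 W

Final answer: 0.01379 W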